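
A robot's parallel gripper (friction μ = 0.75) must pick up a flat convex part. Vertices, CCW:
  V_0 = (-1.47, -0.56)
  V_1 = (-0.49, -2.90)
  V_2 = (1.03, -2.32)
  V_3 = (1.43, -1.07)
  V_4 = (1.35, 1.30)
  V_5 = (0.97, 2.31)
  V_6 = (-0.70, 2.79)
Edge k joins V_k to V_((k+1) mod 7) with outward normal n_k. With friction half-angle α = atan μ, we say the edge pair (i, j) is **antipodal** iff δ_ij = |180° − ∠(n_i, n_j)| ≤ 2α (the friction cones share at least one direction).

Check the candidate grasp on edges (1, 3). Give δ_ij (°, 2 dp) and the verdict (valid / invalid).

δ = 108.95°, invalid

α = atan 0.75 = 36.87°;  2α = 73.74°
edge 1: e_1 = (+1.52, +0.58);  n_1 = (+0.3565, -0.9343)
edge 3: e_3 = (-0.08, +2.37);  n_3 = (+0.9994, +0.0337)
∠(n_1, n_3) = 71.05°
δ = |180° − 71.05°| = 108.95°
108.95° > 2α = 73.74°  →  invalid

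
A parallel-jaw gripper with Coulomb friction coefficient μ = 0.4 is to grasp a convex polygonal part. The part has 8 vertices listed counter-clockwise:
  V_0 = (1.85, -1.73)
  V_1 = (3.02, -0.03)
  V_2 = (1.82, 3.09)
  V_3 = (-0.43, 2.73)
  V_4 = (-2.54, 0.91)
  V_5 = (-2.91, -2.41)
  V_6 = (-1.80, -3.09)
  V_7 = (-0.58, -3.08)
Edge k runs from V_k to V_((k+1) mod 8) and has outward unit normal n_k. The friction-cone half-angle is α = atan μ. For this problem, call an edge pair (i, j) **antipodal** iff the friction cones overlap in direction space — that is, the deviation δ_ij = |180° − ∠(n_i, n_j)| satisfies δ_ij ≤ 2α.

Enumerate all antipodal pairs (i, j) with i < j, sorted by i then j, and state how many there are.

count = 9; pairs: (0,3), (0,4), (1,4), (1,5), (2,5), (2,6), (2,7), (3,6), (3,7)

α = atan 0.4 = 21.80°;  2α = 43.60°
n_0 = (+0.8238, -0.5669)
n_1 = (+0.9333, +0.3590)
n_2 = (-0.1580, +0.9874)
n_3 = (-0.6532, +0.7572)
n_4 = (-0.9938, +0.1108)
n_5 = (-0.5224, -0.8527)
n_6 = (+0.0082, -1.0000)
n_7 = (+0.4856, -0.8742)
  (0,1): δ = 124.43°  ·
  (0,2): δ = 46.37°  ·
  (0,3): δ = 14.68°  ✓
  (0,4): δ = 28.18°  ✓
  (0,5): δ = 93.04°  ·
  (0,6): δ = 125.01°  ·
  (0,7): δ = 153.59°  ·
  (1,2): δ = 101.95°  ·
  (1,3): δ = 70.26°  ·
  (1,4): δ = 27.40°  ✓
  (1,5): δ = 37.47°  ✓
  (1,6): δ = 69.43°  ·
  (1,7): δ = 98.02°  ·
  (2,3): δ = 148.31°  ·
  (2,4): δ = 105.45°  ·
  (2,5): δ = 40.58°  ✓
  (2,6): δ = 8.62°  ✓
  (2,7): δ = 19.96°  ✓
  (3,4): δ = 137.14°  ·
  (3,5): δ = 72.27°  ·
  (3,6): δ = 40.31°  ✓
  (3,7): δ = 11.73°  ✓
  (4,5): δ = 115.13°  ·
  (4,6): δ = 83.17°  ·
  (4,7): δ = 54.59°  ·
  (5,6): δ = 148.04°  ·
  (5,7): δ = 119.45°  ·
  (6,7): δ = 151.42°  ·
antipodal pairs: 9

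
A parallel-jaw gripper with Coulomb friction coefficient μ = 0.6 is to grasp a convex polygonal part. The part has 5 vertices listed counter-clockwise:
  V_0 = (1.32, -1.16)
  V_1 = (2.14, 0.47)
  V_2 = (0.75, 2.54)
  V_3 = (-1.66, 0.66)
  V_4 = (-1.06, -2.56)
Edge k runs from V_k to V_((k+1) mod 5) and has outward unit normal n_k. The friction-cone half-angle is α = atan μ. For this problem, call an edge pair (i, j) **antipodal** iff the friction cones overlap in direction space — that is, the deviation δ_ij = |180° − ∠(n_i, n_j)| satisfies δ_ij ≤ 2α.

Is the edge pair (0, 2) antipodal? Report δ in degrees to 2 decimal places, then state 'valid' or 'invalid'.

α = atan 0.6 = 30.96°;  2α = 61.93°
edge 0: e_0 = (+0.82, +1.63);  n_0 = (+0.8933, -0.4494)
edge 2: e_2 = (-2.41, -1.88);  n_2 = (-0.6151, +0.7885)
∠(n_0, n_2) = 154.66°
δ = |180° − 154.66°| = 25.34°
25.34° ≤ 2α = 61.93°  →  valid

δ = 25.34°, valid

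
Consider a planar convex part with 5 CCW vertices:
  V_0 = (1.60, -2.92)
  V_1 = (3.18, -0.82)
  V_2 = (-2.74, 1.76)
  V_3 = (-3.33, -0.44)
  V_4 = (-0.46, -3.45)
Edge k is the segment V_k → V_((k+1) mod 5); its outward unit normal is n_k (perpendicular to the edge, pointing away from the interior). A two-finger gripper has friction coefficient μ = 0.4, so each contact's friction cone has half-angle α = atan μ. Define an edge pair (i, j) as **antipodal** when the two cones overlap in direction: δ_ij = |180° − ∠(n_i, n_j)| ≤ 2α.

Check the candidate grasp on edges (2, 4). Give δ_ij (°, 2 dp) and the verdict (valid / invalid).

α = atan 0.4 = 21.80°;  2α = 43.60°
edge 2: e_2 = (-0.59, -2.20);  n_2 = (-0.9659, +0.2590)
edge 4: e_4 = (+2.06, +0.53);  n_4 = (+0.2492, -0.9685)
∠(n_2, n_4) = 119.44°
δ = |180° − 119.44°| = 60.56°
60.56° > 2α = 43.60°  →  invalid

δ = 60.56°, invalid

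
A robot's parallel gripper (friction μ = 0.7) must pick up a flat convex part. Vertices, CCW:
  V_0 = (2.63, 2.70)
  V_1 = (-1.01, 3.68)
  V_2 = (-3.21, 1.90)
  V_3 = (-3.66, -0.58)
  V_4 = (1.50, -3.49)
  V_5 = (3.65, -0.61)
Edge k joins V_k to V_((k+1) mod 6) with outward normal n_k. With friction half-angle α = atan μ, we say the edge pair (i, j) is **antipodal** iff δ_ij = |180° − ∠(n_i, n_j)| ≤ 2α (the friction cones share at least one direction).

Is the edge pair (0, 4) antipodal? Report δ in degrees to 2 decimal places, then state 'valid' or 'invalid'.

α = atan 0.7 = 34.99°;  2α = 69.98°
edge 0: e_0 = (-3.64, +0.98);  n_0 = (+0.2600, +0.9656)
edge 4: e_4 = (+2.15, +2.88);  n_4 = (+0.8013, -0.5982)
∠(n_0, n_4) = 111.67°
δ = |180° − 111.67°| = 68.33°
68.33° ≤ 2α = 69.98°  →  valid

δ = 68.33°, valid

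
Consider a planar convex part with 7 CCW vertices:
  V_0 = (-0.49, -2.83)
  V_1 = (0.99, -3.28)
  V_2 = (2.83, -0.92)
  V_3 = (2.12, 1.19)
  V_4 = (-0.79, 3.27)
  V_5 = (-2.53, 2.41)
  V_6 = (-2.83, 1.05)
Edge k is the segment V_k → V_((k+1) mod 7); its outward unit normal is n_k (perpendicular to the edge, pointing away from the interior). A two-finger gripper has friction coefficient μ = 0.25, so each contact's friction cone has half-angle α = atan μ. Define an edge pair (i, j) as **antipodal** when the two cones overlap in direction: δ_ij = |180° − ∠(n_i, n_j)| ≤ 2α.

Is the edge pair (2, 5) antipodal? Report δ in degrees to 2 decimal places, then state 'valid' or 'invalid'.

α = atan 0.25 = 14.04°;  2α = 28.07°
edge 2: e_2 = (-0.71, +2.11);  n_2 = (+0.9478, +0.3189)
edge 5: e_5 = (-0.30, -1.36);  n_5 = (-0.9765, +0.2154)
∠(n_2, n_5) = 148.96°
δ = |180° − 148.96°| = 31.04°
31.04° > 2α = 28.07°  →  invalid

δ = 31.04°, invalid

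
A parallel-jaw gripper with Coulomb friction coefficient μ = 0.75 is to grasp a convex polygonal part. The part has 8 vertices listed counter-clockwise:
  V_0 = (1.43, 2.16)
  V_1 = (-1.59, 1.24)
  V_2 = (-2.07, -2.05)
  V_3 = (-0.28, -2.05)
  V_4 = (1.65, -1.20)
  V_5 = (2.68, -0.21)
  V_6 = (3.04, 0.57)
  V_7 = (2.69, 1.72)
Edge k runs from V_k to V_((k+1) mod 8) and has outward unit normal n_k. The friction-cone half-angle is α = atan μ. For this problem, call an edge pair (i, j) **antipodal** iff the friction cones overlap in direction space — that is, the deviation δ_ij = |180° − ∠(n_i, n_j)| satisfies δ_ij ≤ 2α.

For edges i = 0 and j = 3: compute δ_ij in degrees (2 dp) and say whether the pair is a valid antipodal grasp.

α = atan 0.75 = 36.87°;  2α = 73.74°
edge 0: e_0 = (-3.02, -0.92);  n_0 = (-0.2914, +0.9566)
edge 3: e_3 = (+1.93, +0.85);  n_3 = (+0.4031, -0.9152)
∠(n_0, n_3) = 173.17°
δ = |180° − 173.17°| = 6.83°
6.83° ≤ 2α = 73.74°  →  valid

δ = 6.83°, valid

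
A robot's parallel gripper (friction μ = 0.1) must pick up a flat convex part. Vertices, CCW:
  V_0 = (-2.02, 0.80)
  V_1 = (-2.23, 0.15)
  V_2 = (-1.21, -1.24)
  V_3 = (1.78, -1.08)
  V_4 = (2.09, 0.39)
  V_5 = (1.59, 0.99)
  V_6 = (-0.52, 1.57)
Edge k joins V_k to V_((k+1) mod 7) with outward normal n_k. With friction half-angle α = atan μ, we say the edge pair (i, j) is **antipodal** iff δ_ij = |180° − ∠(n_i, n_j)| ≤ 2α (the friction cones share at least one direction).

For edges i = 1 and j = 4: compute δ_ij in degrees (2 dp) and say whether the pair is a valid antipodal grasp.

α = atan 0.1 = 5.71°;  2α = 11.42°
edge 1: e_1 = (+1.02, -1.39);  n_1 = (-0.8062, -0.5916)
edge 4: e_4 = (-0.50, +0.60);  n_4 = (+0.7682, +0.6402)
∠(n_1, n_4) = 176.47°
δ = |180° − 176.47°| = 3.53°
3.53° ≤ 2α = 11.42°  →  valid

δ = 3.53°, valid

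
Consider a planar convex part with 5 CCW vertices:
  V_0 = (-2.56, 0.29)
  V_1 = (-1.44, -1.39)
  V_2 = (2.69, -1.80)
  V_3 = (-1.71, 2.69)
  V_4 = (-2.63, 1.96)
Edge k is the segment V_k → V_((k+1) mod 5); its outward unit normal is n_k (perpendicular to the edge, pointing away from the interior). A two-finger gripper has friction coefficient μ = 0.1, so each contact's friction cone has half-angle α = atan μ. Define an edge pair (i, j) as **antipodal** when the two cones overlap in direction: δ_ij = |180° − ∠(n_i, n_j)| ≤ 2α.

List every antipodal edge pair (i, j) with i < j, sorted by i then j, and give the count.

count = 1; pairs: (0,2)

α = atan 0.1 = 5.71°;  2α = 11.42°
n_0 = (-0.8321, -0.5547)
n_1 = (-0.0988, -0.9951)
n_2 = (+0.7142, +0.6999)
n_3 = (-0.6216, +0.7834)
n_4 = (-0.9991, -0.0419)
  (0,1): δ = 129.36°  ·
  (0,2): δ = 10.73°  ✓
  (0,3): δ = 94.74°  ·
  (0,4): δ = 148.71°  ·
  (1,2): δ = 39.91°  ·
  (1,3): δ = 44.10°  ·
  (1,4): δ = 98.07°  ·
  (2,3): δ = 95.99°  ·
  (2,4): δ = 42.02°  ·
  (3,4): δ = 126.03°  ·
antipodal pairs: 1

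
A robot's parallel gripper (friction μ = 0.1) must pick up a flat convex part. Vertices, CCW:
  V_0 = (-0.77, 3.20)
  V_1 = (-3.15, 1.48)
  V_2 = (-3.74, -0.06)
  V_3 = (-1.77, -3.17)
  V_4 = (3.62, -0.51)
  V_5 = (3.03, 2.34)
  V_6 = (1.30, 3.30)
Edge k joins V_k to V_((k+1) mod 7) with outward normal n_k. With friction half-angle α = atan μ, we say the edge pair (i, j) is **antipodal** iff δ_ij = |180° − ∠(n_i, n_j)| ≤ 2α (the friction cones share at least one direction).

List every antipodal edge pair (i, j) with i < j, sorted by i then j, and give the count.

count = 1; pairs: (0,3)

α = atan 0.1 = 5.71°;  2α = 11.42°
n_0 = (-0.5857, +0.8105)
n_1 = (-0.9338, +0.3578)
n_2 = (-0.8448, -0.5351)
n_3 = (+0.4425, -0.8967)
n_4 = (+0.9792, +0.2027)
n_5 = (+0.4852, +0.8744)
n_6 = (-0.0483, +0.9988)
  (0,1): δ = 146.82°  ·
  (0,2): δ = 93.50°  ·
  (0,3): δ = 9.59°  ✓
  (0,4): δ = 65.84°  ·
  (0,5): δ = 115.12°  ·
  (0,6): δ = 146.91°  ·
  (1,2): δ = 126.69°  ·
  (1,3): δ = 42.77°  ·
  (1,4): δ = 32.66°  ·
  (1,5): δ = 81.94°  ·
  (1,6): δ = 113.73°  ·
  (2,3): δ = 96.09°  ·
  (2,4): δ = 20.66°  ·
  (2,5): δ = 28.62°  ·
  (2,6): δ = 60.41°  ·
  (3,4): δ = 104.57°  ·
  (3,5): δ = 55.29°  ·
  (3,6): δ = 23.50°  ·
  (4,5): δ = 130.72°  ·
  (4,6): δ = 98.93°  ·
  (5,6): δ = 148.21°  ·
antipodal pairs: 1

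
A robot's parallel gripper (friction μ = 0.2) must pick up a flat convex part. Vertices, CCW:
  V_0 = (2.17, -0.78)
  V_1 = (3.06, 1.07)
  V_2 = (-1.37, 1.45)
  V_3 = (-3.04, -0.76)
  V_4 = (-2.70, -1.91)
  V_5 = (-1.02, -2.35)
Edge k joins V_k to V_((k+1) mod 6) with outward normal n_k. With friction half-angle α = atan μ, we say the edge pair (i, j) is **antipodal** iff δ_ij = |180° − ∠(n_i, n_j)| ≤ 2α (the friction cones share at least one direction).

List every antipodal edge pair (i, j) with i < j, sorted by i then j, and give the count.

count = 2; pairs: (0,2), (1,4)

α = atan 0.2 = 11.31°;  2α = 22.62°
n_0 = (+0.9011, -0.4335)
n_1 = (+0.0855, +0.9963)
n_2 = (-0.7978, +0.6029)
n_3 = (-0.9590, -0.2835)
n_4 = (-0.2534, -0.9674)
n_5 = (+0.4416, -0.8972)
  (0,1): δ = 69.21°  ·
  (0,2): δ = 11.39°  ✓
  (0,3): δ = 42.16°  ·
  (0,4): δ = 101.01°  ·
  (0,5): δ = 141.90°  ·
  (1,2): δ = 122.17°  ·
  (1,3): δ = 68.63°  ·
  (1,4): δ = 9.77°  ✓
  (1,5): δ = 31.11°  ·
  (2,3): δ = 126.45°  ·
  (2,4): δ = 67.60°  ·
  (2,5): δ = 26.72°  ·
  (3,4): δ = 121.15°  ·
  (3,5): δ = 80.27°  ·
  (4,5): δ = 139.12°  ·
antipodal pairs: 2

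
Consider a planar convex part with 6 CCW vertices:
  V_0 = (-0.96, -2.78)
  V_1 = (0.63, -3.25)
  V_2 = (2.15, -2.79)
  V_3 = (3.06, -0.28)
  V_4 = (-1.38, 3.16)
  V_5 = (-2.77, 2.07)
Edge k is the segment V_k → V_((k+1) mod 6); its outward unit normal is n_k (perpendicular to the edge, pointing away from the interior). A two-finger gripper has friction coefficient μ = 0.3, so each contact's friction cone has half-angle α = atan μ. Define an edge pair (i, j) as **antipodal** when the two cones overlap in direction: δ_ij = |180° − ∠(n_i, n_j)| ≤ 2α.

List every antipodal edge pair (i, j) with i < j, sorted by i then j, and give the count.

count = 4; pairs: (0,3), (1,4), (2,4), (3,5)

α = atan 0.3 = 16.70°;  2α = 33.40°
n_0 = (-0.2835, -0.9590)
n_1 = (+0.2897, -0.9571)
n_2 = (+0.9401, -0.3408)
n_3 = (+0.6125, +0.7905)
n_4 = (-0.6171, +0.7869)
n_5 = (-0.9369, -0.3496)
  (0,1): δ = 146.69°  ·
  (0,2): δ = 93.46°  ·
  (0,3): δ = 21.30°  ✓
  (0,4): δ = 54.57°  ·
  (0,5): δ = 126.93°  ·
  (1,2): δ = 126.77°  ·
  (1,3): δ = 54.61°  ·
  (1,4): δ = 21.27°  ✓
  (1,5): δ = 93.63°  ·
  (2,3): δ = 107.84°  ·
  (2,4): δ = 31.97°  ✓
  (2,5): δ = 40.39°  ·
  (3,4): δ = 104.13°  ·
  (3,5): δ = 31.77°  ✓
  (4,5): δ = 107.64°  ·
antipodal pairs: 4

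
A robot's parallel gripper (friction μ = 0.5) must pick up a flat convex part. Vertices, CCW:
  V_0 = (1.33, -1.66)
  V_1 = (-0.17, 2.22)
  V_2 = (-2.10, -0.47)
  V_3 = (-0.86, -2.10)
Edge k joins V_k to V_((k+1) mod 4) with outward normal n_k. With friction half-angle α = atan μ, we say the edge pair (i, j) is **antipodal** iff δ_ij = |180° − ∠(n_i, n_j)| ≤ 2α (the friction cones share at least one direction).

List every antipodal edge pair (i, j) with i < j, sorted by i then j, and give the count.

α = atan 0.5 = 26.57°;  2α = 53.13°
n_0 = (+0.9327, +0.3606)
n_1 = (-0.8125, +0.5830)
n_2 = (-0.7959, -0.6055)
n_3 = (+0.1970, -0.9804)
  (0,1): δ = 56.79°  ·
  (0,2): δ = 16.13°  ✓
  (0,3): δ = 80.22°  ·
  (1,2): δ = 107.08°  ·
  (1,3): δ = 42.98°  ✓
  (2,3): δ = 115.90°  ·
antipodal pairs: 2

count = 2; pairs: (0,2), (1,3)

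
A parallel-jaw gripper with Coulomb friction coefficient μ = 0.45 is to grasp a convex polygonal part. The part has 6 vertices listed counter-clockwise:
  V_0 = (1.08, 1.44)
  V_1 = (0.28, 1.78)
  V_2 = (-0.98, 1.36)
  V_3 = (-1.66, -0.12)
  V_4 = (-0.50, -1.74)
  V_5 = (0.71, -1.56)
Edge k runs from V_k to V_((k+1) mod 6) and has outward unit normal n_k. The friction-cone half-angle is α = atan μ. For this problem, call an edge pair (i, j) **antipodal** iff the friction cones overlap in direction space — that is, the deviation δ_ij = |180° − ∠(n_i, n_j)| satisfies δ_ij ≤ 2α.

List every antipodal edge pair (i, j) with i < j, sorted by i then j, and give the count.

α = atan 0.45 = 24.23°;  2α = 48.46°
n_0 = (+0.3911, +0.9203)
n_1 = (-0.3162, +0.9487)
n_2 = (-0.9087, +0.4175)
n_3 = (-0.8131, -0.5822)
n_4 = (+0.1471, -0.9891)
n_5 = (+0.9925, -0.1224)
  (0,1): δ = 138.54°  ·
  (0,2): δ = 91.65°  ·
  (0,3): δ = 31.37°  ✓
  (0,4): δ = 31.49°  ✓
  (0,5): δ = 105.99°  ·
  (1,2): δ = 133.11°  ·
  (1,3): δ = 72.83°  ·
  (1,4): δ = 9.97°  ✓
  (1,5): δ = 64.53°  ·
  (2,3): δ = 119.72°  ·
  (2,4): δ = 56.86°  ·
  (2,5): δ = 17.65°  ✓
  (3,4): δ = 117.14°  ·
  (3,5): δ = 42.64°  ✓
  (4,5): δ = 105.49°  ·
antipodal pairs: 5

count = 5; pairs: (0,3), (0,4), (1,4), (2,5), (3,5)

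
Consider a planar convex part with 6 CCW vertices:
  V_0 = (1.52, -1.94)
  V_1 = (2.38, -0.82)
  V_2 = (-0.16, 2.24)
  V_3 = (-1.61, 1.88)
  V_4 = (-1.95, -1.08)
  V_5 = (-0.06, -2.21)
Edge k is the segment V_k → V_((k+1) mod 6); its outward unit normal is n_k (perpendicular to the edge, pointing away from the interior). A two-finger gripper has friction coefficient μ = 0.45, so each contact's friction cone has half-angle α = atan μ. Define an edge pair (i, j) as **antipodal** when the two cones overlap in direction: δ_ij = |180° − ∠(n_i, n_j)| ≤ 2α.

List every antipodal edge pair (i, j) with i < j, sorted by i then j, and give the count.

α = atan 0.45 = 24.23°;  2α = 48.46°
n_0 = (+0.7932, -0.6090)
n_1 = (+0.7695, +0.6387)
n_2 = (-0.2410, +0.9705)
n_3 = (-0.9935, +0.1141)
n_4 = (-0.5132, -0.8583)
n_5 = (+0.1684, -0.9857)
  (0,1): δ = 102.79°  ·
  (0,2): δ = 38.54°  ✓
  (0,3): δ = 30.97°  ✓
  (0,4): δ = 96.64°  ·
  (0,5): δ = 137.22°  ·
  (1,2): δ = 115.75°  ·
  (1,3): δ = 46.25°  ✓
  (1,4): δ = 19.43°  ✓
  (1,5): δ = 60.00°  ·
  (2,3): δ = 110.50°  ·
  (2,4): δ = 44.82°  ✓
  (2,5): δ = 4.25°  ✓
  (3,4): δ = 114.32°  ·
  (3,5): δ = 73.75°  ·
  (4,5): δ = 139.43°  ·
antipodal pairs: 6

count = 6; pairs: (0,2), (0,3), (1,3), (1,4), (2,4), (2,5)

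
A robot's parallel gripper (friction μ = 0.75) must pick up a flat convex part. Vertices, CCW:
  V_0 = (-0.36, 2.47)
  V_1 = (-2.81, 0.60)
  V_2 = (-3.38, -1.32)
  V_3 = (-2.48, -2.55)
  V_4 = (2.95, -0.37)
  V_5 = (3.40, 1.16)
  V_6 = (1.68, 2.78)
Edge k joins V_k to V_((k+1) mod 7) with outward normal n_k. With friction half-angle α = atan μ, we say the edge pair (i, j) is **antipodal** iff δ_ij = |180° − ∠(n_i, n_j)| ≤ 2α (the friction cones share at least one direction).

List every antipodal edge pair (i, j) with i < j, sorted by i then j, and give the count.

α = atan 0.75 = 36.87°;  2α = 73.74°
n_0 = (-0.6067, +0.7949)
n_1 = (-0.9586, +0.2846)
n_2 = (-0.8070, -0.5905)
n_3 = (+0.3726, -0.9280)
n_4 = (+0.9594, -0.2822)
n_5 = (+0.6856, +0.7280)
n_6 = (-0.1502, +0.9887)
  (0,1): δ = 143.89°  ·
  (0,2): δ = 91.16°  ·
  (0,3): δ = 15.48°  ✓
  (0,4): δ = 36.26°  ✓
  (0,5): δ = 99.36°  ·
  (0,6): δ = 151.29°  ·
  (1,2): δ = 127.27°  ·
  (1,3): δ = 51.59°  ✓
  (1,4): δ = 0.15°  ✓
  (1,5): δ = 63.25°  ✓
  (1,6): δ = 115.18°  ·
  (2,3): δ = 104.32°  ·
  (2,4): δ = 52.58°  ✓
  (2,5): δ = 10.52°  ✓
  (2,6): δ = 62.45°  ✓
  (3,4): δ = 128.26°  ·
  (3,5): δ = 65.16°  ✓
  (3,6): δ = 13.23°  ✓
  (4,5): δ = 116.90°  ·
  (4,6): δ = 64.97°  ✓
  (5,6): δ = 128.07°  ·
antipodal pairs: 11

count = 11; pairs: (0,3), (0,4), (1,3), (1,4), (1,5), (2,4), (2,5), (2,6), (3,5), (3,6), (4,6)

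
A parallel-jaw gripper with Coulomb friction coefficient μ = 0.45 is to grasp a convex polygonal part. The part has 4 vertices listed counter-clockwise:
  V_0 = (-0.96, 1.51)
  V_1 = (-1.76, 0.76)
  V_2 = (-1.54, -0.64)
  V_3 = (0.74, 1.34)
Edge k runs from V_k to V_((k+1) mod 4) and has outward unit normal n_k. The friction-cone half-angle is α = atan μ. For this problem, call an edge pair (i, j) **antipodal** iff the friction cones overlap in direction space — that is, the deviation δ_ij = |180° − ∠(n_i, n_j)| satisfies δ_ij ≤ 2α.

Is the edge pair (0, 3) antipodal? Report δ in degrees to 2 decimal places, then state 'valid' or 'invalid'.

δ = 131.14°, invalid

α = atan 0.45 = 24.23°;  2α = 48.46°
edge 0: e_0 = (-0.80, -0.75);  n_0 = (-0.6839, +0.7295)
edge 3: e_3 = (-1.70, +0.17);  n_3 = (+0.0995, +0.9950)
∠(n_0, n_3) = 48.86°
δ = |180° − 48.86°| = 131.14°
131.14° > 2α = 48.46°  →  invalid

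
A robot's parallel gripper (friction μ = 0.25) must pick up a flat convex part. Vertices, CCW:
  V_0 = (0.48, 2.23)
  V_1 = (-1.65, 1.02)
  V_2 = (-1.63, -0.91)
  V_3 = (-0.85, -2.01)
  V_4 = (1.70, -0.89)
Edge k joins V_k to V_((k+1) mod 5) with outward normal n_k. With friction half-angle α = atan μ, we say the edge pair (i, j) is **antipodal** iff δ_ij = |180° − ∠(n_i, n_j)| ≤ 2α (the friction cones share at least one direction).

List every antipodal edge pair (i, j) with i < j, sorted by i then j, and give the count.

count = 3; pairs: (0,3), (1,4), (2,4)

α = atan 0.25 = 14.04°;  2α = 28.07°
n_0 = (-0.4939, +0.8695)
n_1 = (-0.9999, -0.0104)
n_2 = (-0.8157, -0.5784)
n_3 = (+0.4021, -0.9156)
n_4 = (+0.9313, +0.3642)
  (0,1): δ = 119.01°  ·
  (0,2): δ = 84.26°  ·
  (0,3): δ = 5.89°  ✓
  (0,4): δ = 81.76°  ·
  (1,2): δ = 145.25°  ·
  (1,3): δ = 66.88°  ·
  (1,4): δ = 20.76°  ✓
  (2,3): δ = 101.63°  ·
  (2,4): δ = 13.98°  ✓
  (3,4): δ = 92.36°  ·
antipodal pairs: 3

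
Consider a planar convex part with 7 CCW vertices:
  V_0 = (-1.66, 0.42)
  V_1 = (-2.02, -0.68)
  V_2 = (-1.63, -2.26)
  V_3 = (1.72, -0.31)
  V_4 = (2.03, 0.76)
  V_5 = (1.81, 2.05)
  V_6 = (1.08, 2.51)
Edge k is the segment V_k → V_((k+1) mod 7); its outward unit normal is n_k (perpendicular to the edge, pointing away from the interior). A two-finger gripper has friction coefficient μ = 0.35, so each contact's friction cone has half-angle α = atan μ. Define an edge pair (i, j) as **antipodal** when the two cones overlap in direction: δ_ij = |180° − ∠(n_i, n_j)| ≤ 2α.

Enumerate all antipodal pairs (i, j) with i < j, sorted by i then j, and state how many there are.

count = 6; pairs: (0,3), (0,4), (1,3), (1,4), (2,6), (3,6)

α = atan 0.35 = 19.29°;  2α = 38.58°
n_0 = (-0.9504, +0.3110)
n_1 = (-0.9709, -0.2396)
n_2 = (+0.5031, -0.8642)
n_3 = (+0.9605, -0.2783)
n_4 = (+0.9858, +0.1681)
n_5 = (+0.5331, +0.8460)
n_6 = (-0.6065, +0.7951)
  (0,1): δ = 148.01°  ·
  (0,2): δ = 41.67°  ·
  (0,3): δ = 1.96°  ✓
  (0,4): δ = 27.80°  ✓
  (0,5): δ = 75.91°  ·
  (0,6): δ = 145.46°  ·
  (1,2): δ = 73.66°  ·
  (1,3): δ = 30.02°  ✓
  (1,4): δ = 4.19°  ✓
  (1,5): δ = 43.92°  ·
  (1,6): δ = 113.47°  ·
  (2,3): δ = 136.36°  ·
  (2,4): δ = 110.52°  ·
  (2,5): δ = 62.42°  ·
  (2,6): δ = 7.13°  ✓
  (3,4): δ = 154.16°  ·
  (3,5): δ = 106.06°  ·
  (3,6): δ = 36.51°  ✓
  (4,5): δ = 131.89°  ·
  (4,6): δ = 62.34°  ·
  (5,6): δ = 110.45°  ·
antipodal pairs: 6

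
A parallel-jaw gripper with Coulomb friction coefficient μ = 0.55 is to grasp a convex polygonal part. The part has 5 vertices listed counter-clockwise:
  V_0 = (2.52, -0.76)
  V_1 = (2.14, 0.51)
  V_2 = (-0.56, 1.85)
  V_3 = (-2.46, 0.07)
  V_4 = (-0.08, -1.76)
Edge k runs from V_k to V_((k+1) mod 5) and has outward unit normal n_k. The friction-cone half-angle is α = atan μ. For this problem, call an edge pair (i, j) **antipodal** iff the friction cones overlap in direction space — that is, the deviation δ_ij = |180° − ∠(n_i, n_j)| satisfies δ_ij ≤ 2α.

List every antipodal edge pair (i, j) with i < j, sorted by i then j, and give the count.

α = atan 0.55 = 28.81°;  2α = 57.62°
n_0 = (+0.9580, +0.2867)
n_1 = (+0.4446, +0.8958)
n_2 = (-0.6837, +0.7298)
n_3 = (-0.6095, -0.7927)
n_4 = (+0.3590, -0.9333)
  (0,1): δ = 133.05°  ·
  (0,2): δ = 63.53°  ·
  (0,3): δ = 35.79°  ✓
  (0,4): δ = 94.38°  ·
  (1,2): δ = 110.47°  ·
  (1,3): δ = 11.16°  ✓
  (1,4): δ = 47.43°  ✓
  (2,3): δ = 80.69°  ·
  (2,4): δ = 22.09°  ✓
  (3,4): δ = 121.41°  ·
antipodal pairs: 4

count = 4; pairs: (0,3), (1,3), (1,4), (2,4)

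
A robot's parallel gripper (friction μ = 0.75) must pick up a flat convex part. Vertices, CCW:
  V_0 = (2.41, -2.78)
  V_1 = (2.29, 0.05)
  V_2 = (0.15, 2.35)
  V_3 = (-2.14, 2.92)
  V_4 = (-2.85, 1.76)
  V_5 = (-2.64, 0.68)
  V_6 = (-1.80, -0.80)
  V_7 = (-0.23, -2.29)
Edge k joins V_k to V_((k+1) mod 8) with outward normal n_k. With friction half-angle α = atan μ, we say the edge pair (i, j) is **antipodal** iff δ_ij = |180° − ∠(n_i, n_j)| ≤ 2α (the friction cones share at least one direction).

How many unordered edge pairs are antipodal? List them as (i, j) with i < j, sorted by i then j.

count = 13; pairs: (0,3), (0,4), (0,5), (0,6), (1,4), (1,5), (1,6), (1,7), (2,4), (2,5), (2,6), (2,7), (3,7)

α = atan 0.75 = 36.87°;  2α = 73.74°
n_0 = (+0.9991, +0.0424)
n_1 = (+0.7321, +0.6812)
n_2 = (+0.2415, +0.9704)
n_3 = (-0.8529, +0.5220)
n_4 = (-0.9816, -0.1909)
n_5 = (-0.8697, -0.4936)
n_6 = (-0.6884, -0.7253)
n_7 = (-0.1825, -0.9832)
  (0,1): δ = 139.49°  ·
  (0,2): δ = 106.41°  ·
  (0,3): δ = 33.90°  ✓
  (0,4): δ = 8.58°  ✓
  (0,5): δ = 27.15°  ✓
  (0,6): δ = 44.07°  ✓
  (0,7): δ = 77.06°  ·
  (1,2): δ = 146.91°  ·
  (1,3): δ = 74.41°  ·
  (1,4): δ = 31.93°  ✓
  (1,5): δ = 13.36°  ✓
  (1,6): δ = 3.56°  ✓
  (1,7): δ = 36.55°  ✓
  (2,3): δ = 107.49°  ·
  (2,4): δ = 65.02°  ✓
  (2,5): δ = 46.44°  ✓
  (2,6): δ = 29.53°  ✓
  (2,7): δ = 3.46°  ✓
  (3,4): δ = 137.53°  ·
  (3,5): δ = 118.95°  ·
  (3,6): δ = 102.03°  ·
  (3,7): δ = 69.05°  ✓
  (4,5): δ = 161.43°  ·
  (4,6): δ = 144.51°  ·
  (4,7): δ = 111.52°  ·
  (5,6): δ = 163.08°  ·
  (5,7): δ = 130.09°  ·
  (6,7): δ = 147.01°  ·
antipodal pairs: 13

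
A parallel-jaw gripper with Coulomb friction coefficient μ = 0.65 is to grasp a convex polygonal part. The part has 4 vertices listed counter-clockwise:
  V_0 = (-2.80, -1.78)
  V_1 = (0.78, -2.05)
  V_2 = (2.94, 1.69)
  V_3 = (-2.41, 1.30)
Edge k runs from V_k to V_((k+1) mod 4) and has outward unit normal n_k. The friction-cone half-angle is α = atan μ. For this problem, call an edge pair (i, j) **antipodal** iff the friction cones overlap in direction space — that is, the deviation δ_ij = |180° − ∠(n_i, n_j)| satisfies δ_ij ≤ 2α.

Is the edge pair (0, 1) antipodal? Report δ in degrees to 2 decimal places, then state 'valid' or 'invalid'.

δ = 115.70°, invalid

α = atan 0.65 = 33.02°;  2α = 66.05°
edge 0: e_0 = (+3.58, -0.27);  n_0 = (-0.0752, -0.9972)
edge 1: e_1 = (+2.16, +3.74);  n_1 = (+0.8660, -0.5001)
∠(n_0, n_1) = 64.30°
δ = |180° − 64.30°| = 115.70°
115.70° > 2α = 66.05°  →  invalid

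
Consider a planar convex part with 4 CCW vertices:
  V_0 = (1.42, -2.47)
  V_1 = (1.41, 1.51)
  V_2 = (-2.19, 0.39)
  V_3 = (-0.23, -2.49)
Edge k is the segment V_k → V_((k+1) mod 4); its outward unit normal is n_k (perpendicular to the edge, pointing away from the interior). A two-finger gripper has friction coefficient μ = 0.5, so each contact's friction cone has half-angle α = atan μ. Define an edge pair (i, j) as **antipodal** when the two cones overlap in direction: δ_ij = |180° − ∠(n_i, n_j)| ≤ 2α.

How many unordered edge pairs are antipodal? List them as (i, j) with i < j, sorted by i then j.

α = atan 0.5 = 26.57°;  2α = 53.13°
n_0 = (+1.0000, +0.0025)
n_1 = (-0.2971, +0.9549)
n_2 = (-0.8267, -0.5626)
n_3 = (+0.0121, -0.9999)
  (0,1): δ = 72.86°  ·
  (0,2): δ = 34.09°  ✓
  (0,3): δ = 90.55°  ·
  (1,2): δ = 73.04°  ·
  (1,3): δ = 16.59°  ✓
  (2,3): δ = 123.54°  ·
antipodal pairs: 2

count = 2; pairs: (0,2), (1,3)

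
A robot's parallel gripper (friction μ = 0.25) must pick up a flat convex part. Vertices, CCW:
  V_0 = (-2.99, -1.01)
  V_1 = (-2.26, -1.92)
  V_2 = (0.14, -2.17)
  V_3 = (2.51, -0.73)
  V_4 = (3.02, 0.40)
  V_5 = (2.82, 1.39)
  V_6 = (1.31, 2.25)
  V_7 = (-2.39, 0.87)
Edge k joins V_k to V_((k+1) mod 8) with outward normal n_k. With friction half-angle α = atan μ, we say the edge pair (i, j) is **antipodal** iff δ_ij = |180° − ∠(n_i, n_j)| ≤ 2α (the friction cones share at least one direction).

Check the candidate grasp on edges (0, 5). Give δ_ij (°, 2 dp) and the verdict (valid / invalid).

δ = 21.60°, valid

α = atan 0.25 = 14.04°;  2α = 28.07°
edge 0: e_0 = (+0.73, -0.91);  n_0 = (-0.7800, -0.6257)
edge 5: e_5 = (-1.51, +0.86);  n_5 = (+0.4949, +0.8690)
∠(n_0, n_5) = 158.40°
δ = |180° − 158.40°| = 21.60°
21.60° ≤ 2α = 28.07°  →  valid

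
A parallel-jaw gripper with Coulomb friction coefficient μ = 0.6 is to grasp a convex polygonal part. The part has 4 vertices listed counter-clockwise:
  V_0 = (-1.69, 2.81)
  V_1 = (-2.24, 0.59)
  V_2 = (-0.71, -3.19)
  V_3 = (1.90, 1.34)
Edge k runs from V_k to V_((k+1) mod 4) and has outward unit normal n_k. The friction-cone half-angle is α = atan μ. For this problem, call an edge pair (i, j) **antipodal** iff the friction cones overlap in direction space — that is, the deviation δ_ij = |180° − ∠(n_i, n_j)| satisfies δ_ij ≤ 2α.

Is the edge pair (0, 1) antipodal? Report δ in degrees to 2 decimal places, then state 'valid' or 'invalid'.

δ = 144.05°, invalid

α = atan 0.6 = 30.96°;  2α = 61.93°
edge 0: e_0 = (-0.55, -2.22);  n_0 = (-0.9707, +0.2405)
edge 1: e_1 = (+1.53, -3.78);  n_1 = (-0.9269, -0.3752)
∠(n_0, n_1) = 35.95°
δ = |180° − 35.95°| = 144.05°
144.05° > 2α = 61.93°  →  invalid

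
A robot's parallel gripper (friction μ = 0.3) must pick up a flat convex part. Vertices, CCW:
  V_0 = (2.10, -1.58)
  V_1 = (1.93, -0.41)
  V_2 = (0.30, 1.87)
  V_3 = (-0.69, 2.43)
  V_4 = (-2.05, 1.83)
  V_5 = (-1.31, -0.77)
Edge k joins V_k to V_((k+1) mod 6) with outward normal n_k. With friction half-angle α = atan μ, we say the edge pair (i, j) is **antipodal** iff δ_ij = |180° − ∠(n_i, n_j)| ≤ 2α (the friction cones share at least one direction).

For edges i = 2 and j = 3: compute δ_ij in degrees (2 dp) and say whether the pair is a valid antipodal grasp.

α = atan 0.3 = 16.70°;  2α = 33.40°
edge 2: e_2 = (-0.99, +0.56);  n_2 = (+0.4923, +0.8704)
edge 3: e_3 = (-1.36, -0.60);  n_3 = (-0.4036, +0.9149)
∠(n_2, n_3) = 53.30°
δ = |180° − 53.30°| = 126.70°
126.70° > 2α = 33.40°  →  invalid

δ = 126.70°, invalid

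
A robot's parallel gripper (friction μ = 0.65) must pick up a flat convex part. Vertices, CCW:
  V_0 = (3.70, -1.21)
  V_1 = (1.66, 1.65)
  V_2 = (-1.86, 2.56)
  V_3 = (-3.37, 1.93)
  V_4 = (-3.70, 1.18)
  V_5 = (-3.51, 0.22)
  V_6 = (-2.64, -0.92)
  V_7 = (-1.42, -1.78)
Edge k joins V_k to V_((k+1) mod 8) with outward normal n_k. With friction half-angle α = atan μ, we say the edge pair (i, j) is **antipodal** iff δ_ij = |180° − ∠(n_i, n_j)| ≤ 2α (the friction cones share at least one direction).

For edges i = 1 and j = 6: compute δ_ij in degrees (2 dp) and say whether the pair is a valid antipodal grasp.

δ = 20.69°, valid

α = atan 0.65 = 33.02°;  2α = 66.05°
edge 1: e_1 = (-3.52, +0.91);  n_1 = (+0.2503, +0.9682)
edge 6: e_6 = (+1.22, -0.86);  n_6 = (-0.5762, -0.8173)
∠(n_1, n_6) = 159.31°
δ = |180° − 159.31°| = 20.69°
20.69° ≤ 2α = 66.05°  →  valid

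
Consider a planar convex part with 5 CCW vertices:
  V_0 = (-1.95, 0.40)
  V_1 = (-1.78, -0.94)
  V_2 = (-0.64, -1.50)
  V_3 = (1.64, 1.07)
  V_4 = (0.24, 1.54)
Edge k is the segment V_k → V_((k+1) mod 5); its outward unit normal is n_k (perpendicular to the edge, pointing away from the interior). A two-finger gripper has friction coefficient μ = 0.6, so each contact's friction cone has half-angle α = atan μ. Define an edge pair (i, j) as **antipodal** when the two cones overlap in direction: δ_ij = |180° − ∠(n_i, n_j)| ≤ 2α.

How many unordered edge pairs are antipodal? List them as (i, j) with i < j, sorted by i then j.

α = atan 0.6 = 30.96°;  2α = 61.93°
n_0 = (-0.9920, -0.1259)
n_1 = (-0.4409, -0.8976)
n_2 = (+0.7481, -0.6636)
n_3 = (+0.3183, +0.9480)
n_4 = (-0.4617, +0.8870)
  (0,1): δ = 123.39°  ·
  (0,2): δ = 48.81°  ✓
  (0,3): δ = 64.21°  ·
  (0,4): δ = 110.27°  ·
  (1,2): δ = 105.42°  ·
  (1,3): δ = 7.60°  ✓
  (1,4): δ = 53.66°  ✓
  (2,3): δ = 66.98°  ·
  (2,4): δ = 20.92°  ✓
  (3,4): δ = 133.94°  ·
antipodal pairs: 4

count = 4; pairs: (0,2), (1,3), (1,4), (2,4)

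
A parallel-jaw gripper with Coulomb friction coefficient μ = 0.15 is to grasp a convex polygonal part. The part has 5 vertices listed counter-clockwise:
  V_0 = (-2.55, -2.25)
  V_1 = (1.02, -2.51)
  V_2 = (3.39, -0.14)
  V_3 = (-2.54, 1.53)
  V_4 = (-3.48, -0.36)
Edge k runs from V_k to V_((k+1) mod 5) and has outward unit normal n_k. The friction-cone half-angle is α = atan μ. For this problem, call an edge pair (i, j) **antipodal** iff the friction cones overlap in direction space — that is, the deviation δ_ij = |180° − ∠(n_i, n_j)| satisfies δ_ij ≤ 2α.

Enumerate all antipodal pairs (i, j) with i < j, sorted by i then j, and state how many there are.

count = 1; pairs: (0,2)

α = atan 0.15 = 8.53°;  2α = 17.06°
n_0 = (-0.0726, -0.9974)
n_1 = (+0.7071, -0.7071)
n_2 = (+0.2711, +0.9626)
n_3 = (-0.8954, +0.4453)
n_4 = (-0.8973, -0.4415)
  (0,1): δ = 130.83°  ·
  (0,2): δ = 11.56°  ✓
  (0,3): δ = 67.72°  ·
  (0,4): δ = 120.37°  ·
  (1,2): δ = 60.73°  ·
  (1,3): δ = 18.56°  ·
  (1,4): δ = 71.20°  ·
  (2,3): δ = 100.72°  ·
  (2,4): δ = 48.07°  ·
  (3,4): δ = 127.36°  ·
antipodal pairs: 1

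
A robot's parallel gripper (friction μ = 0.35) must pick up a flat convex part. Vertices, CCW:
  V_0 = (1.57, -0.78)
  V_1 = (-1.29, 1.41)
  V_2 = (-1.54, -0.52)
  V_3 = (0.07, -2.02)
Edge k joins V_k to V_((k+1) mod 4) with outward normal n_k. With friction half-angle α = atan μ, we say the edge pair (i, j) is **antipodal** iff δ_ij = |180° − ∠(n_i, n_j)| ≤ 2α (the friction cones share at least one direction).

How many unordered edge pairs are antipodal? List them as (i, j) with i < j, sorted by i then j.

count = 1; pairs: (0,2)

α = atan 0.35 = 19.29°;  2α = 38.58°
n_0 = (+0.6080, +0.7940)
n_1 = (-0.9917, +0.1285)
n_2 = (-0.6817, -0.7317)
n_3 = (+0.6371, -0.7707)
  (0,1): δ = 59.94°  ·
  (0,2): δ = 5.53°  ✓
  (0,3): δ = 77.02°  ·
  (1,2): δ = 125.59°  ·
  (1,3): δ = 43.04°  ·
  (2,3): δ = 97.45°  ·
antipodal pairs: 1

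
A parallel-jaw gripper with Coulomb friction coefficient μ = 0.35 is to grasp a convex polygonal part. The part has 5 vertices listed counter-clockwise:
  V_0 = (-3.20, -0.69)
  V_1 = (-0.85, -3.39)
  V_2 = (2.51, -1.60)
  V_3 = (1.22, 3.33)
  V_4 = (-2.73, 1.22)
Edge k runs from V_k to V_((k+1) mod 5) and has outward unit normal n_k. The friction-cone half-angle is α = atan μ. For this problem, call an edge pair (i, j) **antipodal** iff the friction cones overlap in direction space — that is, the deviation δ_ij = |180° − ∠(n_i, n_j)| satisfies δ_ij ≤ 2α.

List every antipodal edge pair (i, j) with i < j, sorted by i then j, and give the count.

α = atan 0.35 = 19.29°;  2α = 38.58°
n_0 = (-0.7543, -0.6565)
n_1 = (+0.4702, -0.8826)
n_2 = (+0.9674, +0.2531)
n_3 = (-0.4712, +0.8820)
n_4 = (-0.9710, +0.2389)
  (0,1): δ = 102.99°  ·
  (0,2): δ = 26.37°  ✓
  (0,3): δ = 77.07°  ·
  (0,4): δ = 125.14°  ·
  (1,2): δ = 103.38°  ·
  (1,3): δ = 0.06°  ✓
  (1,4): δ = 48.13°  ·
  (2,3): δ = 76.55°  ·
  (2,4): δ = 28.49°  ✓
  (3,4): δ = 131.93°  ·
antipodal pairs: 3

count = 3; pairs: (0,2), (1,3), (2,4)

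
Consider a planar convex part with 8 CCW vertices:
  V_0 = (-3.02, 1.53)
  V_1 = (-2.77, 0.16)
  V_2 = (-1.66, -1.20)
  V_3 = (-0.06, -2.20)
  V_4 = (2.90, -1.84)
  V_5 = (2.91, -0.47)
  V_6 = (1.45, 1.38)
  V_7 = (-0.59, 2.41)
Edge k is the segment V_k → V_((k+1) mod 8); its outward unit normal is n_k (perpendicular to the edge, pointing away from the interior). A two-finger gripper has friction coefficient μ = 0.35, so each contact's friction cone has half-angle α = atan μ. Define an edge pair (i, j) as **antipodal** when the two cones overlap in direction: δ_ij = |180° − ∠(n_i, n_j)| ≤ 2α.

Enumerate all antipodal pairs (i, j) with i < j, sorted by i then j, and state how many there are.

count = 8; pairs: (0,4), (0,5), (1,5), (1,6), (2,5), (2,6), (3,6), (3,7)

α = atan 0.35 = 19.29°;  2α = 38.58°
n_0 = (-0.9838, -0.1795)
n_1 = (-0.7747, -0.6323)
n_2 = (-0.5300, -0.8480)
n_3 = (+0.1207, -0.9927)
n_4 = (+1.0000, -0.0073)
n_5 = (+0.7850, +0.6195)
n_6 = (+0.4507, +0.8927)
n_7 = (-0.3405, +0.9402)
  (0,1): δ = 151.12°  ·
  (0,2): δ = 132.35°  ·
  (0,3): δ = 93.41°  ·
  (0,4): δ = 10.76°  ✓
  (0,5): δ = 27.94°  ✓
  (0,6): δ = 52.87°  ·
  (0,7): δ = 99.57°  ·
  (1,2): δ = 161.23°  ·
  (1,3): δ = 122.29°  ·
  (1,4): δ = 39.64°  ·
  (1,5): δ = 0.94°  ✓
  (1,6): δ = 23.99°  ✓
  (1,7): δ = 70.69°  ·
  (2,3): δ = 141.06°  ·
  (2,4): δ = 58.41°  ·
  (2,5): δ = 19.71°  ✓
  (2,6): δ = 5.22°  ✓
  (2,7): δ = 51.91°  ·
  (3,4): δ = 97.35°  ·
  (3,5): δ = 58.65°  ·
  (3,6): δ = 33.72°  ✓
  (3,7): δ = 12.97°  ✓
  (4,5): δ = 141.30°  ·
  (4,6): δ = 116.37°  ·
  (4,7): δ = 69.67°  ·
  (5,6): δ = 155.07°  ·
  (5,7): δ = 108.37°  ·
  (6,7): δ = 133.30°  ·
antipodal pairs: 8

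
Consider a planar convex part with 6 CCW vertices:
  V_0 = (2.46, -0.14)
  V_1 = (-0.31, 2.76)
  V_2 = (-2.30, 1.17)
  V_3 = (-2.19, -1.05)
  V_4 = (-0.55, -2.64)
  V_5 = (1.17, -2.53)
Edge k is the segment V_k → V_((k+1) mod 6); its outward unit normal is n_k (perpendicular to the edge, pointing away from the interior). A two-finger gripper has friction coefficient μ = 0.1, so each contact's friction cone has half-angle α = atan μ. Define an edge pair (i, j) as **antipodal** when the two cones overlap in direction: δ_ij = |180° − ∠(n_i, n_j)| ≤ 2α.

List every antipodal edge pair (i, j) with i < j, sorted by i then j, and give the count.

α = atan 0.1 = 5.71°;  2α = 11.42°
n_0 = (+0.7231, +0.6907)
n_1 = (-0.6242, +0.7813)
n_2 = (-0.9988, -0.0495)
n_3 = (-0.6961, -0.7180)
n_4 = (+0.0638, -0.9980)
n_5 = (+0.8800, -0.4750)
  (0,1): δ = 95.06°  ·
  (0,2): δ = 40.85°  ·
  (0,3): δ = 2.20°  ✓
  (0,4): δ = 49.97°  ·
  (0,5): δ = 107.96°  ·
  (1,2): δ = 125.79°  ·
  (1,3): δ = 82.74°  ·
  (1,4): δ = 34.97°  ·
  (1,5): δ = 23.02°  ·
  (2,3): δ = 136.95°  ·
  (2,4): δ = 89.18°  ·
  (2,5): δ = 31.19°  ·
  (3,4): δ = 132.23°  ·
  (3,5): δ = 74.24°  ·
  (4,5): δ = 122.02°  ·
antipodal pairs: 1

count = 1; pairs: (0,3)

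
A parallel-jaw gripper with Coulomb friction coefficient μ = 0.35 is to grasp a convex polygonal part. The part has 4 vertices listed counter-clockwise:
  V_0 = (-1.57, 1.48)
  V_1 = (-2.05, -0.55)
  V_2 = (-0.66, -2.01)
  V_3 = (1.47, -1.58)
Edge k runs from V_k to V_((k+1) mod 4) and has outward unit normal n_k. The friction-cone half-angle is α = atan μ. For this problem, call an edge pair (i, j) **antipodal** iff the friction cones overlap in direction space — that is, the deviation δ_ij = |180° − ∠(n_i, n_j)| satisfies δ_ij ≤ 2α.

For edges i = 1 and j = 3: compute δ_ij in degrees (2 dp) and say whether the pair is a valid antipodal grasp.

δ = 1.22°, valid

α = atan 0.35 = 19.29°;  2α = 38.58°
edge 1: e_1 = (+1.39, -1.46);  n_1 = (-0.7243, -0.6895)
edge 3: e_3 = (-3.04, +3.06);  n_3 = (+0.7094, +0.7048)
∠(n_1, n_3) = 178.78°
δ = |180° − 178.78°| = 1.22°
1.22° ≤ 2α = 38.58°  →  valid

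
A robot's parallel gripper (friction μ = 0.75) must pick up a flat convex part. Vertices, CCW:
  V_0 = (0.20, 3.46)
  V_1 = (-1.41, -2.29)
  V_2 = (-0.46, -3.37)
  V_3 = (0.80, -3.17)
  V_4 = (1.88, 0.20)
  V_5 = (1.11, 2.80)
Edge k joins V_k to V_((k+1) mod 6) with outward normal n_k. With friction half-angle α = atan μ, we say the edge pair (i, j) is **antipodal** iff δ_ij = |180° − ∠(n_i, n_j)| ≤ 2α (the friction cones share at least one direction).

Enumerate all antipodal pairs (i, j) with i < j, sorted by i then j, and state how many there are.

α = atan 0.75 = 36.87°;  2α = 73.74°
n_0 = (-0.9630, +0.2696)
n_1 = (-0.7509, -0.6605)
n_2 = (+0.1568, -0.9876)
n_3 = (+0.9523, -0.3052)
n_4 = (+0.9588, +0.2840)
n_5 = (+0.5871, +0.8095)
  (0,1): δ = 123.02°  ·
  (0,2): δ = 65.34°  ✓
  (0,3): δ = 2.13°  ✓
  (0,4): δ = 32.14°  ✓
  (0,5): δ = 69.69°  ✓
  (1,2): δ = 122.32°  ·
  (1,3): δ = 59.11°  ✓
  (1,4): δ = 24.84°  ✓
  (1,5): δ = 12.71°  ✓
  (2,3): δ = 116.79°  ·
  (2,4): δ = 82.52°  ·
  (2,5): δ = 44.97°  ✓
  (3,4): δ = 145.73°  ·
  (3,5): δ = 108.18°  ·
  (4,5): δ = 142.45°  ·
antipodal pairs: 8

count = 8; pairs: (0,2), (0,3), (0,4), (0,5), (1,3), (1,4), (1,5), (2,5)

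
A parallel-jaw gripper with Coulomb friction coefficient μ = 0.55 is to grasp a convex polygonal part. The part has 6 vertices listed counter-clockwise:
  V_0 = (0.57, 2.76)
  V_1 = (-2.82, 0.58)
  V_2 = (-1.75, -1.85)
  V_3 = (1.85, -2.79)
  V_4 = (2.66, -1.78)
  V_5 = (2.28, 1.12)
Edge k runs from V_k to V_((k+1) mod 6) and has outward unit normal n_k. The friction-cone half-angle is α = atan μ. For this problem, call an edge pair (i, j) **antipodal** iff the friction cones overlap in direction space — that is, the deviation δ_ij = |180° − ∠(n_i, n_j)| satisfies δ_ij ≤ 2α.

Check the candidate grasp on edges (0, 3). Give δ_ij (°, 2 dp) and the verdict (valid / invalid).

δ = 18.53°, valid

α = atan 0.55 = 28.81°;  2α = 57.62°
edge 0: e_0 = (-3.39, -2.18);  n_0 = (-0.5409, +0.8411)
edge 3: e_3 = (+0.81, +1.01);  n_3 = (+0.7801, -0.6256)
∠(n_0, n_3) = 161.47°
δ = |180° − 161.47°| = 18.53°
18.53° ≤ 2α = 57.62°  →  valid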